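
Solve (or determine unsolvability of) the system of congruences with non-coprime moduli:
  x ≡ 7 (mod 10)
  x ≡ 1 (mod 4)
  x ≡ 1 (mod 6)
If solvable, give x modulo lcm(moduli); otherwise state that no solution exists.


Moduli 10, 4, 6 are not pairwise coprime, so CRT works modulo lcm(m_i) when all pairwise compatibility conditions hold.
Pairwise compatibility: gcd(m_i, m_j) must divide a_i - a_j for every pair.
Merge one congruence at a time:
  Start: x ≡ 7 (mod 10).
  Combine with x ≡ 1 (mod 4): gcd(10, 4) = 2; 1 - 7 = -6, which IS divisible by 2, so compatible.
    Write x = 7 + 10·t and substitute into x ≡ 1 (mod 4): 10·t ≡ 1 − 7 = -6 (mod 4).
    Divide the congruence (and modulus) by g = 2: 5·t ≡ -3 (mod 2).
    Reduce coefficients mod 2: 1·t ≡ 1 (mod 2).
    So t ≡ 1 (mod 2).
    Then x = 7 + 10·1 = 17, valid modulo lcm(10, 4) = 20: x ≡ 17 (mod 20).
  Combine with x ≡ 1 (mod 6): gcd(20, 6) = 2; 1 - 17 = -16, which IS divisible by 2, so compatible.
    Write x = 17 + 20·t and substitute into x ≡ 1 (mod 6): 20·t ≡ 1 − 17 = -16 (mod 6).
    Divide the congruence (and modulus) by g = 2: 10·t ≡ -8 (mod 3).
    Reduce coefficients mod 3: 1·t ≡ 1 (mod 3).
    So t ≡ 1 (mod 3).
    Then x = 17 + 20·1 = 37, valid modulo lcm(20, 6) = 60: x ≡ 37 (mod 60).
Verify: 37 mod 10 = 7, 37 mod 4 = 1, 37 mod 6 = 1.

x ≡ 37 (mod 60).


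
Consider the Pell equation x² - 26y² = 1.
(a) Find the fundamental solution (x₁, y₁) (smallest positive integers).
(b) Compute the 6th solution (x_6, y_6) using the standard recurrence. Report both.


Step 1: Find the fundamental solution (x₁, y₁) of x² - 26y² = 1.
  Expand √26 as a continued fraction. a₀ = ⌊√26⌋ = 5; iterate m_{k+1} = d_k·a_k − m_k, d_{k+1} = (26 − m_{k+1}²)/d_k, a_{k+1} = ⌊(a₀ + m_{k+1})/d_{k+1}⌋ (starting m₀ = 0, d₀ = 1), with convergents p_k = a_k·p_{k-1} + p_{k-2}, q_k = a_k·q_{k-1} + q_{k-2} (p₋₁ = 1, q₋₁ = 0):
  k = 0: a₀ = 5; p₀/q₀ = 5/1; p₀² − 26·q₀² = 25 − 26 = -1.
  k = 1: m = 5, d = 1, a = ⌊(5 + 5)/1⌋ = 10; p/q = (10·5 + 1)/(10·1 + 0) = 51/10; p² − 26·q² = 2601 − 2600 = 1.
  The first convergent with p² − 26·q² = 1 gives the fundamental solution (x₁, y₁) = (51, 10).
Step 2: Apply the recurrence (x_{n+1}, y_{n+1}) = (x₁x_n + 26y₁y_n, x₁y_n + y₁x_n) repeatedly.
  From (x_1, y_1) = (51, 10): x_2 = 51·51 + 26·10·10 = 5201; y_2 = 51·10 + 10·51 = 1020.
  From (x_2, y_2) = (5201, 1020): x_3 = 51·5201 + 26·10·1020 = 530451; y_3 = 51·1020 + 10·5201 = 104030.
  From (x_3, y_3) = (530451, 104030): x_4 = 51·530451 + 26·10·104030 = 54100801; y_4 = 51·104030 + 10·530451 = 10610040.
  From (x_4, y_4) = (54100801, 10610040): x_5 = 51·54100801 + 26·10·10610040 = 5517751251; y_5 = 51·10610040 + 10·54100801 = 1082120050.
  From (x_5, y_5) = (5517751251, 1082120050): x_6 = 51·5517751251 + 26·10·1082120050 = 562756526801; y_6 = 51·1082120050 + 10·5517751251 = 110365635060.
Step 3: Verify x_6² - 26·y_6² = 316694908457124631293601 - 316694908457124631293600 = 1 (should be 1). ✓

(x_1, y_1) = (51, 10); (x_6, y_6) = (562756526801, 110365635060).


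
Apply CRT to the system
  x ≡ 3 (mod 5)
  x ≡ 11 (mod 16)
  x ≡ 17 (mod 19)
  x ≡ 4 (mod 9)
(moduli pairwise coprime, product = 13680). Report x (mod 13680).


Product of moduli M = 5 · 16 · 19 · 9 = 13680.
Merge one congruence at a time:
  Start: x ≡ 3 (mod 5).
  Combine with x ≡ 11 (mod 16); new modulus lcm = 80.
    Write x = 3 + 5·t and substitute into x ≡ 11 (mod 16): 5·t ≡ 11 − 3 = 8 (mod 16).
    The inverse of 5 mod 16 is 13 (since 5·13 = 65 = 4·16 + 1), so t ≡ 13·8 = 104 ≡ 8 (mod 16).
    Then x = 3 + 5·8 = 43, valid modulo lcm(5, 16) = 80: x ≡ 43 (mod 80).
  Combine with x ≡ 17 (mod 19); new modulus lcm = 1520.
    Write x = 43 + 80·t and substitute into x ≡ 17 (mod 19): 80·t ≡ 17 − 43 = -26 (mod 19).
    Reduce coefficients mod 19: 4·t ≡ 12 (mod 19).
    The inverse of 4 mod 19 is 5 (since 4·5 = 20 = 1·19 + 1), so t ≡ 5·12 = 60 ≡ 3 (mod 19).
    Then x = 43 + 80·3 = 283, valid modulo lcm(80, 19) = 1520: x ≡ 283 (mod 1520).
  Combine with x ≡ 4 (mod 9); new modulus lcm = 13680.
    Write x = 283 + 1520·t and substitute into x ≡ 4 (mod 9): 1520·t ≡ 4 − 283 = -279 (mod 9).
    Reduce coefficients mod 9: 8·t ≡ 0 (mod 9).
    The inverse of 8 mod 9 is 8 (since 8·8 = 64 = 7·9 + 1), so t ≡ 8·0 = 0 ≡ 0 (mod 9).
    Then x = 283 + 1520·0 = 283, valid modulo lcm(1520, 9) = 13680: x ≡ 283 (mod 13680).
Verify against each original: 283 mod 5 = 3, 283 mod 16 = 11, 283 mod 19 = 17, 283 mod 9 = 4.

x ≡ 283 (mod 13680).


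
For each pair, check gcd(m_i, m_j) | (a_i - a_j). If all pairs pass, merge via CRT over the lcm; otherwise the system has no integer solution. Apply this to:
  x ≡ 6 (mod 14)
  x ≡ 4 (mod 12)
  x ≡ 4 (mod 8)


Moduli 14, 12, 8 are not pairwise coprime, so CRT works modulo lcm(m_i) when all pairwise compatibility conditions hold.
Pairwise compatibility: gcd(m_i, m_j) must divide a_i - a_j for every pair.
Merge one congruence at a time:
  Start: x ≡ 6 (mod 14).
  Combine with x ≡ 4 (mod 12): gcd(14, 12) = 2; 4 - 6 = -2, which IS divisible by 2, so compatible.
    Write x = 6 + 14·t and substitute into x ≡ 4 (mod 12): 14·t ≡ 4 − 6 = -2 (mod 12).
    Divide the congruence (and modulus) by g = 2: 7·t ≡ -1 (mod 6).
    Reduce coefficients mod 6: 1·t ≡ 5 (mod 6).
    So t ≡ 5 (mod 6).
    Then x = 6 + 14·5 = 76, valid modulo lcm(14, 12) = 84: x ≡ 76 (mod 84).
  Combine with x ≡ 4 (mod 8): gcd(84, 8) = 4; 4 - 76 = -72, which IS divisible by 4, so compatible.
    Write x = 76 + 84·t and substitute into x ≡ 4 (mod 8): 84·t ≡ 4 − 76 = -72 (mod 8).
    Divide the congruence (and modulus) by g = 4: 21·t ≡ -18 (mod 2).
    Reduce coefficients mod 2: 1·t ≡ 0 (mod 2).
    So t ≡ 0 (mod 2).
    Then x = 76 + 84·0 = 76, valid modulo lcm(84, 8) = 168: x ≡ 76 (mod 168).
Verify: 76 mod 14 = 6, 76 mod 12 = 4, 76 mod 8 = 4.

x ≡ 76 (mod 168).


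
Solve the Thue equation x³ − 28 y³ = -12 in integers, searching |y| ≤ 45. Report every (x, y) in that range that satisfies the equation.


The equation is x³ - 28y³ = -12. For fixed y, x³ = 28·y³ − 12, so a solution requires the RHS to be a perfect cube.
Strategy: iterate y from -45 to 45, compute RHS = 28·y³ − 12, and check whether it is a (positive or negative) perfect cube.
Check small values of y:
  y = 0: RHS = -12 is not a perfect cube.
  y = 1: RHS = 16 is not a perfect cube.
  y = -1: RHS = -40 is not a perfect cube.
  y = 2: RHS = 212 is not a perfect cube.
  y = -2: RHS = -236 is not a perfect cube.
  y = 3: RHS = 744 is not a perfect cube.
  y = -3: RHS = -768 is not a perfect cube.
Continuing the search up to |y| = 45 finds no solutions either.
No (x, y) in the scanned range satisfies the equation.

No integer solutions with |y| ≤ 45.


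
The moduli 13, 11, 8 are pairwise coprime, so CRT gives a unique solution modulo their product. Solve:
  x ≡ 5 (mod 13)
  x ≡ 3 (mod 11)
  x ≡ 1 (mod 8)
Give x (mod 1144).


Moduli 13, 11, 8 are pairwise coprime; by CRT there is a unique solution modulo M = 13 · 11 · 8 = 1144.
Solve pairwise, accumulating the modulus:
  Start with x ≡ 5 (mod 13).
  Combine with x ≡ 3 (mod 11): since gcd(13, 11) = 1, we get a unique residue mod 143.
    Write x = 5 + 13·t and substitute into x ≡ 3 (mod 11): 13·t ≡ 3 − 5 = -2 (mod 11).
    Reduce coefficients mod 11: 2·t ≡ 9 (mod 11).
    The inverse of 2 mod 11 is 6 (since 2·6 = 12 = 1·11 + 1), so t ≡ 6·9 = 54 ≡ 10 (mod 11).
    Then x = 5 + 13·10 = 135, valid modulo lcm(13, 11) = 143: x ≡ 135 (mod 143).
  Combine with x ≡ 1 (mod 8): since gcd(143, 8) = 1, we get a unique residue mod 1144.
    Write x = 135 + 143·t and substitute into x ≡ 1 (mod 8): 143·t ≡ 1 − 135 = -134 (mod 8).
    Reduce coefficients mod 8: 7·t ≡ 2 (mod 8).
    The inverse of 7 mod 8 is 7 (since 7·7 = 49 = 6·8 + 1), so t ≡ 7·2 = 14 ≡ 6 (mod 8).
    Then x = 135 + 143·6 = 993, valid modulo lcm(143, 8) = 1144: x ≡ 993 (mod 1144).
Verify: 993 mod 13 = 5 ✓, 993 mod 11 = 3 ✓, 993 mod 8 = 1 ✓.

x ≡ 993 (mod 1144).


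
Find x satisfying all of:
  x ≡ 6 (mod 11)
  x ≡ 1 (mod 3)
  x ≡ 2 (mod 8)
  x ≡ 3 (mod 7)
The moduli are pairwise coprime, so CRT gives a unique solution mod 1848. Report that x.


Product of moduli M = 11 · 3 · 8 · 7 = 1848.
Merge one congruence at a time:
  Start: x ≡ 6 (mod 11).
  Combine with x ≡ 1 (mod 3); new modulus lcm = 33.
    Write x = 6 + 11·t and substitute into x ≡ 1 (mod 3): 11·t ≡ 1 − 6 = -5 (mod 3).
    Reduce coefficients mod 3: 2·t ≡ 1 (mod 3).
    The inverse of 2 mod 3 is 2 (since 2·2 = 4 = 1·3 + 1), so t ≡ 2·1 = 2 ≡ 2 (mod 3).
    Then x = 6 + 11·2 = 28, valid modulo lcm(11, 3) = 33: x ≡ 28 (mod 33).
  Combine with x ≡ 2 (mod 8); new modulus lcm = 264.
    Write x = 28 + 33·t and substitute into x ≡ 2 (mod 8): 33·t ≡ 2 − 28 = -26 (mod 8).
    Reduce coefficients mod 8: 1·t ≡ 6 (mod 8).
    So t ≡ 6 (mod 8).
    Then x = 28 + 33·6 = 226, valid modulo lcm(33, 8) = 264: x ≡ 226 (mod 264).
  Combine with x ≡ 3 (mod 7); new modulus lcm = 1848.
    Write x = 226 + 264·t and substitute into x ≡ 3 (mod 7): 264·t ≡ 3 − 226 = -223 (mod 7).
    Reduce coefficients mod 7: 5·t ≡ 1 (mod 7).
    The inverse of 5 mod 7 is 3 (since 5·3 = 15 = 2·7 + 1), so t ≡ 3·1 = 3 ≡ 3 (mod 7).
    Then x = 226 + 264·3 = 1018, valid modulo lcm(264, 7) = 1848: x ≡ 1018 (mod 1848).
Verify against each original: 1018 mod 11 = 6, 1018 mod 3 = 1, 1018 mod 8 = 2, 1018 mod 7 = 3.

x ≡ 1018 (mod 1848).


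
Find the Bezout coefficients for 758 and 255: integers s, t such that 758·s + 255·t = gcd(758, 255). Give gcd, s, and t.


Euclidean algorithm on (758, 255) — divide until remainder is 0:
  758 = 2 · 255 + 248
  255 = 1 · 248 + 7
  248 = 35 · 7 + 3
  7 = 2 · 3 + 1
  3 = 3 · 1 + 0
gcd(758, 255) = 1.
Track Bezout coefficients alongside the remainders: start with r₀ = 758 = a·1 + b·0 (s = 1, t = 0) and r₁ = 255 = a·0 + b·1 (s = 0, t = 1); each new remainder r_{k+1} = r_{k-1} − q_k·r_k inherits s_{k+1} = s_{k-1} − q_k·s_k, t_{k+1} = t_{k-1} − q_k·t_k, so r_k = a·s_k + b·t_k at every step:
  q = 2: r = 248, s = 1 − 2·0 = 1, t = 0 − 2·1 = -2  (check: 758·1 + 255·(-2) = 248)
  q = 1: r = 7, s = 0 − 1·1 = -1, t = 1 − 1·(-2) = 3  (check: 758·(-1) + 255·3 = 7)
  q = 35: r = 3, s = 1 − 35·(-1) = 36, t = -2 − 35·3 = -107  (check: 758·36 + 255·(-107) = 3)
  q = 2: r = 1, s = -1 − 2·36 = -73, t = 3 − 2·(-107) = 217  (check: 758·(-73) + 255·217 = 1)
The row with r = 1 (the gcd) gives the Bezout coefficients s = -73, t = 217.
Result: 758 · (-73) + 255 · (217) = 1.

gcd(758, 255) = 1; s = -73, t = 217 (check: 758·(-73) + 255·217 = 1).


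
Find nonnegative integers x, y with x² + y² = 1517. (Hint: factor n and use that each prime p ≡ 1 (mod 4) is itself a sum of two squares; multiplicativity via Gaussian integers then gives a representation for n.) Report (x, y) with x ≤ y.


Step 1: Factor n = 1517 = 37 · 41.
Step 2: Check the mod-4 condition on each prime factor: 37 ≡ 1 (mod 4), exponent 1; 41 ≡ 1 (mod 4), exponent 1.
All primes ≡ 3 (mod 4) appear to even exponent (or don't appear), so by the two-squares theorem n IS expressible as a sum of two squares.
Step 3: Build a representation. Here n = 37 · 41 is a product of primes ≡ 1 (mod 4). Each prime p ≡ 1 (mod 4) is itself a sum of two squares; find a² by testing p − a² for a perfect square:
  37: 37 − 1² = 36 = 6² ⇒ 37 = 1² + 6².
  41: 41 − 1² = 40, 41 − 2² = 37, 41 − 3² = 32, 41 − 4² = 25 = 5² ⇒ 41 = 4² + 5².
  Combine using the Brahmagupta–Fibonacci identity (a² + b²)(c² + d²) = (ac − bd)² + (ad + bc)² = (ac + bd)² + (ad − bc)²:
  37 · 41 = 1517: from (1² + 6²)(4² + 5²), take (1·4 − 6·5, 1·5 + 6·4) = (4 − 30, 5 + 24) = (-26, 29); dropping signs (only squares matter) gives (26, 29); check 26² + 29² = 676 + 841 = 1517 ✓.
Step 4: Order so x ≤ y and verify: 26² + 29² = 676 + 841 = 1517 = n. ✓

n = 1517 = 26² + 29² (one valid representation with x ≤ y).


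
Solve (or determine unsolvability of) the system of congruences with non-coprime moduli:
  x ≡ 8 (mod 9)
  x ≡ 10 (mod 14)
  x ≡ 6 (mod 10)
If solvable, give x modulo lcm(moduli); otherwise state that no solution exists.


Moduli 9, 14, 10 are not pairwise coprime, so CRT works modulo lcm(m_i) when all pairwise compatibility conditions hold.
Pairwise compatibility: gcd(m_i, m_j) must divide a_i - a_j for every pair.
Merge one congruence at a time:
  Start: x ≡ 8 (mod 9).
  Combine with x ≡ 10 (mod 14): gcd(9, 14) = 1; 10 - 8 = 2, which IS divisible by 1, so compatible.
    Write x = 8 + 9·t and substitute into x ≡ 10 (mod 14): 9·t ≡ 10 − 8 = 2 (mod 14).
    The inverse of 9 mod 14 is 11 (since 9·11 = 99 = 7·14 + 1), so t ≡ 11·2 = 22 ≡ 8 (mod 14).
    Then x = 8 + 9·8 = 80, valid modulo lcm(9, 14) = 126: x ≡ 80 (mod 126).
  Combine with x ≡ 6 (mod 10): gcd(126, 10) = 2; 6 - 80 = -74, which IS divisible by 2, so compatible.
    Write x = 80 + 126·t and substitute into x ≡ 6 (mod 10): 126·t ≡ 6 − 80 = -74 (mod 10).
    Divide the congruence (and modulus) by g = 2: 63·t ≡ -37 (mod 5).
    Reduce coefficients mod 5: 3·t ≡ 3 (mod 5).
    The inverse of 3 mod 5 is 2 (since 3·2 = 6 = 1·5 + 1), so t ≡ 2·3 = 6 ≡ 1 (mod 5).
    Then x = 80 + 126·1 = 206, valid modulo lcm(126, 10) = 630: x ≡ 206 (mod 630).
Verify: 206 mod 9 = 8, 206 mod 14 = 10, 206 mod 10 = 6.

x ≡ 206 (mod 630).


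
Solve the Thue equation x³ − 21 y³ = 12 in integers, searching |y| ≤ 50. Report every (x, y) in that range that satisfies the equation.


The equation is x³ - 21y³ = 12. For fixed y, x³ = 21·y³ + 12, so a solution requires the RHS to be a perfect cube.
Strategy: iterate y from -50 to 50, compute RHS = 21·y³ + 12, and check whether it is a (positive or negative) perfect cube.
Check small values of y:
  y = 0: RHS = 12 is not a perfect cube.
  y = 1: RHS = 33 is not a perfect cube.
  y = -1: RHS = -9 is not a perfect cube.
  y = 2: RHS = 180 is not a perfect cube.
  y = -2: RHS = -156 is not a perfect cube.
  y = 3: RHS = 579 is not a perfect cube.
  y = -3: RHS = -555 is not a perfect cube.
Continuing the search up to |y| = 50 finds no solutions either.
No (x, y) in the scanned range satisfies the equation.

No integer solutions with |y| ≤ 50.


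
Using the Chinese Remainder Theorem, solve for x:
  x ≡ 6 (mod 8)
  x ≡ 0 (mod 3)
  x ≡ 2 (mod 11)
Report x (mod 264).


Moduli 8, 3, 11 are pairwise coprime; by CRT there is a unique solution modulo M = 8 · 3 · 11 = 264.
Solve pairwise, accumulating the modulus:
  Start with x ≡ 6 (mod 8).
  Combine with x ≡ 0 (mod 3): since gcd(8, 3) = 1, we get a unique residue mod 24.
    Write x = 6 + 8·t and substitute into x ≡ 0 (mod 3): 8·t ≡ 0 − 6 = -6 (mod 3).
    Reduce coefficients mod 3: 2·t ≡ 0 (mod 3).
    The inverse of 2 mod 3 is 2 (since 2·2 = 4 = 1·3 + 1), so t ≡ 2·0 = 0 ≡ 0 (mod 3).
    Then x = 6 + 8·0 = 6, valid modulo lcm(8, 3) = 24: x ≡ 6 (mod 24).
  Combine with x ≡ 2 (mod 11): since gcd(24, 11) = 1, we get a unique residue mod 264.
    Write x = 6 + 24·t and substitute into x ≡ 2 (mod 11): 24·t ≡ 2 − 6 = -4 (mod 11).
    Reduce coefficients mod 11: 2·t ≡ 7 (mod 11).
    The inverse of 2 mod 11 is 6 (since 2·6 = 12 = 1·11 + 1), so t ≡ 6·7 = 42 ≡ 9 (mod 11).
    Then x = 6 + 24·9 = 222, valid modulo lcm(24, 11) = 264: x ≡ 222 (mod 264).
Verify: 222 mod 8 = 6 ✓, 222 mod 3 = 0 ✓, 222 mod 11 = 2 ✓.

x ≡ 222 (mod 264).


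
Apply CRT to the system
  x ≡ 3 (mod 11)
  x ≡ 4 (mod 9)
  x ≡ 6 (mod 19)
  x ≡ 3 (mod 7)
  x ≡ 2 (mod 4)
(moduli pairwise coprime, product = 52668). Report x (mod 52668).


Product of moduli M = 11 · 9 · 19 · 7 · 4 = 52668.
Merge one congruence at a time:
  Start: x ≡ 3 (mod 11).
  Combine with x ≡ 4 (mod 9); new modulus lcm = 99.
    Write x = 3 + 11·t and substitute into x ≡ 4 (mod 9): 11·t ≡ 4 − 3 = 1 (mod 9).
    Reduce coefficients mod 9: 2·t ≡ 1 (mod 9).
    The inverse of 2 mod 9 is 5 (since 2·5 = 10 = 1·9 + 1), so t ≡ 5·1 = 5 ≡ 5 (mod 9).
    Then x = 3 + 11·5 = 58, valid modulo lcm(11, 9) = 99: x ≡ 58 (mod 99).
  Combine with x ≡ 6 (mod 19); new modulus lcm = 1881.
    Write x = 58 + 99·t and substitute into x ≡ 6 (mod 19): 99·t ≡ 6 − 58 = -52 (mod 19).
    Reduce coefficients mod 19: 4·t ≡ 5 (mod 19).
    The inverse of 4 mod 19 is 5 (since 4·5 = 20 = 1·19 + 1), so t ≡ 5·5 = 25 ≡ 6 (mod 19).
    Then x = 58 + 99·6 = 652, valid modulo lcm(99, 19) = 1881: x ≡ 652 (mod 1881).
  Combine with x ≡ 3 (mod 7); new modulus lcm = 13167.
    Write x = 652 + 1881·t and substitute into x ≡ 3 (mod 7): 1881·t ≡ 3 − 652 = -649 (mod 7).
    Reduce coefficients mod 7: 5·t ≡ 2 (mod 7).
    The inverse of 5 mod 7 is 3 (since 5·3 = 15 = 2·7 + 1), so t ≡ 3·2 = 6 ≡ 6 (mod 7).
    Then x = 652 + 1881·6 = 11938, valid modulo lcm(1881, 7) = 13167: x ≡ 11938 (mod 13167).
  Combine with x ≡ 2 (mod 4); new modulus lcm = 52668.
    Write x = 11938 + 13167·t and substitute into x ≡ 2 (mod 4): 13167·t ≡ 2 − 11938 = -11936 (mod 4).
    Reduce coefficients mod 4: 3·t ≡ 0 (mod 4).
    The inverse of 3 mod 4 is 3 (since 3·3 = 9 = 2·4 + 1), so t ≡ 3·0 = 0 ≡ 0 (mod 4).
    Then x = 11938 + 13167·0 = 11938, valid modulo lcm(13167, 4) = 52668: x ≡ 11938 (mod 52668).
Verify against each original: 11938 mod 11 = 3, 11938 mod 9 = 4, 11938 mod 19 = 6, 11938 mod 7 = 3, 11938 mod 4 = 2.

x ≡ 11938 (mod 52668).


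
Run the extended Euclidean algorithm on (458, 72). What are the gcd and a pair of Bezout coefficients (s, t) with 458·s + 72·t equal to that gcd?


Euclidean algorithm on (458, 72) — divide until remainder is 0:
  458 = 6 · 72 + 26
  72 = 2 · 26 + 20
  26 = 1 · 20 + 6
  20 = 3 · 6 + 2
  6 = 3 · 2 + 0
gcd(458, 72) = 2.
Track Bezout coefficients alongside the remainders: start with r₀ = 458 = a·1 + b·0 (s = 1, t = 0) and r₁ = 72 = a·0 + b·1 (s = 0, t = 1); each new remainder r_{k+1} = r_{k-1} − q_k·r_k inherits s_{k+1} = s_{k-1} − q_k·s_k, t_{k+1} = t_{k-1} − q_k·t_k, so r_k = a·s_k + b·t_k at every step:
  q = 6: r = 26, s = 1 − 6·0 = 1, t = 0 − 6·1 = -6  (check: 458·1 + 72·(-6) = 26)
  q = 2: r = 20, s = 0 − 2·1 = -2, t = 1 − 2·(-6) = 13  (check: 458·(-2) + 72·13 = 20)
  q = 1: r = 6, s = 1 − 1·(-2) = 3, t = -6 − 1·13 = -19  (check: 458·3 + 72·(-19) = 6)
  q = 3: r = 2, s = -2 − 3·3 = -11, t = 13 − 3·(-19) = 70  (check: 458·(-11) + 72·70 = 2)
The row with r = 2 (the gcd) gives the Bezout coefficients s = -11, t = 70.
Result: 458 · (-11) + 72 · (70) = 2.

gcd(458, 72) = 2; s = -11, t = 70 (check: 458·(-11) + 72·70 = 2).


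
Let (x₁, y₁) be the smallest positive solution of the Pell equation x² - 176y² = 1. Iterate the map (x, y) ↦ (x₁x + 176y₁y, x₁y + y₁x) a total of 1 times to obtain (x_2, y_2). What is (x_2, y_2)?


Step 1: Find the fundamental solution (x₁, y₁) of x² - 176y² = 1.
  Expand √176 as a continued fraction. a₀ = ⌊√176⌋ = 13; iterate m_{k+1} = d_k·a_k − m_k, d_{k+1} = (176 − m_{k+1}²)/d_k, a_{k+1} = ⌊(a₀ + m_{k+1})/d_{k+1}⌋ (starting m₀ = 0, d₀ = 1), with convergents p_k = a_k·p_{k-1} + p_{k-2}, q_k = a_k·q_{k-1} + q_{k-2} (p₋₁ = 1, q₋₁ = 0):
  k = 0: a₀ = 13; p₀/q₀ = 13/1; p₀² − 176·q₀² = 169 − 176 = -7.
  k = 1: m = 13, d = 7, a = ⌊(13 + 13)/7⌋ = 3; p/q = (3·13 + 1)/(3·1 + 0) = 40/3; p² − 176·q² = 1600 − 1584 = 16.
  k = 2: m = 8, d = 16, a = ⌊(13 + 8)/16⌋ = 1; p/q = (1·40 + 13)/(1·3 + 1) = 53/4; p² − 176·q² = 2809 − 2816 = -7.
  k = 3: m = 8, d = 7, a = ⌊(13 + 8)/7⌋ = 3; p/q = (3·53 + 40)/(3·4 + 3) = 199/15; p² − 176·q² = 39601 − 39600 = 1.
  The first convergent with p² − 176·q² = 1 gives the fundamental solution (x₁, y₁) = (199, 15).
Step 2: Apply the recurrence (x_{n+1}, y_{n+1}) = (x₁x_n + 176y₁y_n, x₁y_n + y₁x_n) repeatedly.
  From (x_1, y_1) = (199, 15): x_2 = 199·199 + 176·15·15 = 79201; y_2 = 199·15 + 15·199 = 5970.
Step 3: Verify x_2² - 176·y_2² = 6272798401 - 6272798400 = 1 (should be 1). ✓

(x_1, y_1) = (199, 15); (x_2, y_2) = (79201, 5970).


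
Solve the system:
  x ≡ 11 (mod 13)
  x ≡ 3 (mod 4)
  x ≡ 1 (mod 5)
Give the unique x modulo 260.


Moduli 13, 4, 5 are pairwise coprime; by CRT there is a unique solution modulo M = 13 · 4 · 5 = 260.
Solve pairwise, accumulating the modulus:
  Start with x ≡ 11 (mod 13).
  Combine with x ≡ 3 (mod 4): since gcd(13, 4) = 1, we get a unique residue mod 52.
    Write x = 11 + 13·t and substitute into x ≡ 3 (mod 4): 13·t ≡ 3 − 11 = -8 (mod 4).
    Reduce coefficients mod 4: 1·t ≡ 0 (mod 4).
    So t ≡ 0 (mod 4).
    Then x = 11 + 13·0 = 11, valid modulo lcm(13, 4) = 52: x ≡ 11 (mod 52).
  Combine with x ≡ 1 (mod 5): since gcd(52, 5) = 1, we get a unique residue mod 260.
    Write x = 11 + 52·t and substitute into x ≡ 1 (mod 5): 52·t ≡ 1 − 11 = -10 (mod 5).
    Reduce coefficients mod 5: 2·t ≡ 0 (mod 5).
    The inverse of 2 mod 5 is 3 (since 2·3 = 6 = 1·5 + 1), so t ≡ 3·0 = 0 ≡ 0 (mod 5).
    Then x = 11 + 52·0 = 11, valid modulo lcm(52, 5) = 260: x ≡ 11 (mod 260).
Verify: 11 mod 13 = 11 ✓, 11 mod 4 = 3 ✓, 11 mod 5 = 1 ✓.

x ≡ 11 (mod 260).


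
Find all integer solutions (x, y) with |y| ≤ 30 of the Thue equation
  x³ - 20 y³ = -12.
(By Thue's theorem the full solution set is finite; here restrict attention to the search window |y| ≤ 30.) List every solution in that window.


The equation is x³ - 20y³ = -12. For fixed y, x³ = 20·y³ − 12, so a solution requires the RHS to be a perfect cube.
Strategy: iterate y from -30 to 30, compute RHS = 20·y³ − 12, and check whether it is a (positive or negative) perfect cube.
Check small values of y:
  y = 0: RHS = -12 is not a perfect cube.
  y = 1: RHS = 8 = (2)³ ⇒ x = 2 works.
  y = -1: RHS = -32 is not a perfect cube.
  y = 2: RHS = 148 is not a perfect cube.
  y = -2: RHS = -172 is not a perfect cube.
  y = 3: RHS = 528 is not a perfect cube.
  y = -3: RHS = -552 is not a perfect cube.
Continuing the search up to |y| = 30 finds no further solutions beyond those listed.
Collected solutions: (2, 1).

Solutions (with |y| ≤ 30): (2, 1).


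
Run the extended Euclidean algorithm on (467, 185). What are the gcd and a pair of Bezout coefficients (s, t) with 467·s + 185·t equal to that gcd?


Euclidean algorithm on (467, 185) — divide until remainder is 0:
  467 = 2 · 185 + 97
  185 = 1 · 97 + 88
  97 = 1 · 88 + 9
  88 = 9 · 9 + 7
  9 = 1 · 7 + 2
  7 = 3 · 2 + 1
  2 = 2 · 1 + 0
gcd(467, 185) = 1.
Track Bezout coefficients alongside the remainders: start with r₀ = 467 = a·1 + b·0 (s = 1, t = 0) and r₁ = 185 = a·0 + b·1 (s = 0, t = 1); each new remainder r_{k+1} = r_{k-1} − q_k·r_k inherits s_{k+1} = s_{k-1} − q_k·s_k, t_{k+1} = t_{k-1} − q_k·t_k, so r_k = a·s_k + b·t_k at every step:
  q = 2: r = 97, s = 1 − 2·0 = 1, t = 0 − 2·1 = -2  (check: 467·1 + 185·(-2) = 97)
  q = 1: r = 88, s = 0 − 1·1 = -1, t = 1 − 1·(-2) = 3  (check: 467·(-1) + 185·3 = 88)
  q = 1: r = 9, s = 1 − 1·(-1) = 2, t = -2 − 1·3 = -5  (check: 467·2 + 185·(-5) = 9)
  q = 9: r = 7, s = -1 − 9·2 = -19, t = 3 − 9·(-5) = 48  (check: 467·(-19) + 185·48 = 7)
  q = 1: r = 2, s = 2 − 1·(-19) = 21, t = -5 − 1·48 = -53  (check: 467·21 + 185·(-53) = 2)
  q = 3: r = 1, s = -19 − 3·21 = -82, t = 48 − 3·(-53) = 207  (check: 467·(-82) + 185·207 = 1)
The row with r = 1 (the gcd) gives the Bezout coefficients s = -82, t = 207.
Result: 467 · (-82) + 185 · (207) = 1.

gcd(467, 185) = 1; s = -82, t = 207 (check: 467·(-82) + 185·207 = 1).


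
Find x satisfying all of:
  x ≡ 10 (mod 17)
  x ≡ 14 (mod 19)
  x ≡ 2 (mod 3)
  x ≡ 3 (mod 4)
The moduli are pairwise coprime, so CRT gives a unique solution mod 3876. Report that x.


Product of moduli M = 17 · 19 · 3 · 4 = 3876.
Merge one congruence at a time:
  Start: x ≡ 10 (mod 17).
  Combine with x ≡ 14 (mod 19); new modulus lcm = 323.
    Write x = 10 + 17·t and substitute into x ≡ 14 (mod 19): 17·t ≡ 14 − 10 = 4 (mod 19).
    The inverse of 17 mod 19 is 9 (since 17·9 = 153 = 8·19 + 1), so t ≡ 9·4 = 36 ≡ 17 (mod 19).
    Then x = 10 + 17·17 = 299, valid modulo lcm(17, 19) = 323: x ≡ 299 (mod 323).
  Combine with x ≡ 2 (mod 3); new modulus lcm = 969.
    Write x = 299 + 323·t and substitute into x ≡ 2 (mod 3): 323·t ≡ 2 − 299 = -297 (mod 3).
    Reduce coefficients mod 3: 2·t ≡ 0 (mod 3).
    The inverse of 2 mod 3 is 2 (since 2·2 = 4 = 1·3 + 1), so t ≡ 2·0 = 0 ≡ 0 (mod 3).
    Then x = 299 + 323·0 = 299, valid modulo lcm(323, 3) = 969: x ≡ 299 (mod 969).
  Combine with x ≡ 3 (mod 4); new modulus lcm = 3876.
    Write x = 299 + 969·t and substitute into x ≡ 3 (mod 4): 969·t ≡ 3 − 299 = -296 (mod 4).
    Reduce coefficients mod 4: 1·t ≡ 0 (mod 4).
    So t ≡ 0 (mod 4).
    Then x = 299 + 969·0 = 299, valid modulo lcm(969, 4) = 3876: x ≡ 299 (mod 3876).
Verify against each original: 299 mod 17 = 10, 299 mod 19 = 14, 299 mod 3 = 2, 299 mod 4 = 3.

x ≡ 299 (mod 3876).


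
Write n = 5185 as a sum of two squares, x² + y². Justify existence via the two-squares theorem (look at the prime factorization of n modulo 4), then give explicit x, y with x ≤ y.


Step 1: Factor n = 5185 = 5 · 17 · 61.
Step 2: Check the mod-4 condition on each prime factor: 5 ≡ 1 (mod 4), exponent 1; 17 ≡ 1 (mod 4), exponent 1; 61 ≡ 1 (mod 4), exponent 1.
All primes ≡ 3 (mod 4) appear to even exponent (or don't appear), so by the two-squares theorem n IS expressible as a sum of two squares.
Step 3: Build a representation. Here n = 5 · 17 · 61 is a product of primes ≡ 1 (mod 4). Each prime p ≡ 1 (mod 4) is itself a sum of two squares; find a² by testing p − a² for a perfect square:
  5: 5 − 1² = 4 = 2² ⇒ 5 = 1² + 2².
  17: 17 − 1² = 16 = 4² ⇒ 17 = 1² + 4².
  61: 61 − 1² = 60, 61 − 2² = 57, 61 − 3² = 52, 61 − 4² = 45, 61 − 5² = 36 = 6² ⇒ 61 = 5² + 6².
  Combine using the Brahmagupta–Fibonacci identity (a² + b²)(c² + d²) = (ac − bd)² + (ad + bc)² = (ac + bd)² + (ad − bc)²:
  5 · 17 = 85: from (1² + 2²)(1² + 4²), take (1·1 − 2·4, 1·4 + 2·1) = (1 − 8, 4 + 2) = (-7, 6); dropping signs (only squares matter) gives (7, 6); check 7² + 6² = 49 + 36 = 85 ✓.
  85 · 61 = 5185: from (7² + 6²)(5² + 6²), take (7·5 − 6·6, 7·6 + 6·5) = (35 − 36, 42 + 30) = (-1, 72); dropping signs (only squares matter) gives (1, 72); check 1² + 72² = 1 + 5184 = 5185 ✓.
Step 4: Order so x ≤ y and verify: 1² + 72² = 1 + 5184 = 5185 = n. ✓

n = 5185 = 1² + 72² (one valid representation with x ≤ y).


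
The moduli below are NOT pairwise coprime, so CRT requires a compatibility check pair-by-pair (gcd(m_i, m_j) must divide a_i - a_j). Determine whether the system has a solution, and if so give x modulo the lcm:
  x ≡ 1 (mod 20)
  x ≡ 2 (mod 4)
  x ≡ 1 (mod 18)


Moduli 20, 4, 18 are not pairwise coprime, so CRT works modulo lcm(m_i) when all pairwise compatibility conditions hold.
Pairwise compatibility: gcd(m_i, m_j) must divide a_i - a_j for every pair.
Merge one congruence at a time:
  Start: x ≡ 1 (mod 20).
  Combine with x ≡ 2 (mod 4): gcd(20, 4) = 4, and 2 - 1 = 1 is NOT divisible by 4.
    ⇒ system is inconsistent (no integer solution).

No solution (the system is inconsistent).


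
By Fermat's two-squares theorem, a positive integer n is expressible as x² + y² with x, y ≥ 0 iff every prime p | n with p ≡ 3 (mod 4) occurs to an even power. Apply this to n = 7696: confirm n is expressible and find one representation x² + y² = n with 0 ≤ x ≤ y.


Step 1: Factor n = 7696 = 2^4 · 13 · 37.
Step 2: Check the mod-4 condition on each prime factor: 2 = 2 (special); 13 ≡ 1 (mod 4), exponent 1; 37 ≡ 1 (mod 4), exponent 1.
All primes ≡ 3 (mod 4) appear to even exponent (or don't appear), so by the two-squares theorem n IS expressible as a sum of two squares.
Step 3: Build a representation. Group n = k² · m with k = 4 and m = 13 · 37 = 481 (a product of primes ≡ 1 (mod 4)); a representation of m scales to one of n via (k·x)² + (k·y)² = k²(x² + y²). Each prime p ≡ 1 (mod 4) is itself a sum of two squares; find a² by testing p − a² for a perfect square:
  13: 13 − 1² = 12, 13 − 2² = 9 = 3² ⇒ 13 = 2² + 3².
  37: 37 − 1² = 36 = 6² ⇒ 37 = 1² + 6².
  Combine using the Brahmagupta–Fibonacci identity (a² + b²)(c² + d²) = (ac − bd)² + (ad + bc)² = (ac + bd)² + (ad − bc)²:
  13 · 37 = 481: from (2² + 3²)(1² + 6²), take (2·1 − 3·6, 2·6 + 3·1) = (2 − 18, 12 + 3) = (-16, 15); dropping signs (only squares matter) gives (16, 15); check 16² + 15² = 256 + 225 = 481 ✓.
  Scale by k = 4: (4·16, 4·15) = (64, 60).
Step 4: Order so x ≤ y and verify: 60² + 64² = 3600 + 4096 = 7696 = n. ✓

n = 7696 = 60² + 64² (one valid representation with x ≤ y).


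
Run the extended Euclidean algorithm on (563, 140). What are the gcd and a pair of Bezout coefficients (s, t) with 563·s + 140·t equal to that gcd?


Euclidean algorithm on (563, 140) — divide until remainder is 0:
  563 = 4 · 140 + 3
  140 = 46 · 3 + 2
  3 = 1 · 2 + 1
  2 = 2 · 1 + 0
gcd(563, 140) = 1.
Track Bezout coefficients alongside the remainders: start with r₀ = 563 = a·1 + b·0 (s = 1, t = 0) and r₁ = 140 = a·0 + b·1 (s = 0, t = 1); each new remainder r_{k+1} = r_{k-1} − q_k·r_k inherits s_{k+1} = s_{k-1} − q_k·s_k, t_{k+1} = t_{k-1} − q_k·t_k, so r_k = a·s_k + b·t_k at every step:
  q = 4: r = 3, s = 1 − 4·0 = 1, t = 0 − 4·1 = -4  (check: 563·1 + 140·(-4) = 3)
  q = 46: r = 2, s = 0 − 46·1 = -46, t = 1 − 46·(-4) = 185  (check: 563·(-46) + 140·185 = 2)
  q = 1: r = 1, s = 1 − 1·(-46) = 47, t = -4 − 1·185 = -189  (check: 563·47 + 140·(-189) = 1)
The row with r = 1 (the gcd) gives the Bezout coefficients s = 47, t = -189.
Result: 563 · (47) + 140 · (-189) = 1.

gcd(563, 140) = 1; s = 47, t = -189 (check: 563·47 + 140·(-189) = 1).


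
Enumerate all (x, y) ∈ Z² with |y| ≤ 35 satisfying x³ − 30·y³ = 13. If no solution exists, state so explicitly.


The equation is x³ - 30y³ = 13. For fixed y, x³ = 30·y³ + 13, so a solution requires the RHS to be a perfect cube.
Strategy: iterate y from -35 to 35, compute RHS = 30·y³ + 13, and check whether it is a (positive or negative) perfect cube.
Check small values of y:
  y = 0: RHS = 13 is not a perfect cube.
  y = 1: RHS = 43 is not a perfect cube.
  y = -1: RHS = -17 is not a perfect cube.
  y = 2: RHS = 253 is not a perfect cube.
  y = -2: RHS = -227 is not a perfect cube.
  y = 3: RHS = 823 is not a perfect cube.
  y = -3: RHS = -797 is not a perfect cube.
Continuing the search up to |y| = 35 finds no solutions either.
No (x, y) in the scanned range satisfies the equation.

No integer solutions with |y| ≤ 35.


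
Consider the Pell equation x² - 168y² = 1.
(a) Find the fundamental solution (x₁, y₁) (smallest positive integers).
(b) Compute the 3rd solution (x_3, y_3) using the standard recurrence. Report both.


Step 1: Find the fundamental solution (x₁, y₁) of x² - 168y² = 1.
  Expand √168 as a continued fraction. a₀ = ⌊√168⌋ = 12; iterate m_{k+1} = d_k·a_k − m_k, d_{k+1} = (168 − m_{k+1}²)/d_k, a_{k+1} = ⌊(a₀ + m_{k+1})/d_{k+1}⌋ (starting m₀ = 0, d₀ = 1), with convergents p_k = a_k·p_{k-1} + p_{k-2}, q_k = a_k·q_{k-1} + q_{k-2} (p₋₁ = 1, q₋₁ = 0):
  k = 0: a₀ = 12; p₀/q₀ = 12/1; p₀² − 168·q₀² = 144 − 168 = -24.
  k = 1: m = 12, d = 24, a = ⌊(12 + 12)/24⌋ = 1; p/q = (1·12 + 1)/(1·1 + 0) = 13/1; p² − 168·q² = 169 − 168 = 1.
  The first convergent with p² − 168·q² = 1 gives the fundamental solution (x₁, y₁) = (13, 1).
Step 2: Apply the recurrence (x_{n+1}, y_{n+1}) = (x₁x_n + 168y₁y_n, x₁y_n + y₁x_n) repeatedly.
  From (x_1, y_1) = (13, 1): x_2 = 13·13 + 168·1·1 = 337; y_2 = 13·1 + 1·13 = 26.
  From (x_2, y_2) = (337, 26): x_3 = 13·337 + 168·1·26 = 8749; y_3 = 13·26 + 1·337 = 675.
Step 3: Verify x_3² - 168·y_3² = 76545001 - 76545000 = 1 (should be 1). ✓

(x_1, y_1) = (13, 1); (x_3, y_3) = (8749, 675).


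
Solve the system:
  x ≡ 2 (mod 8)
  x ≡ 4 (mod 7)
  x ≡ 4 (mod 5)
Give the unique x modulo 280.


Moduli 8, 7, 5 are pairwise coprime; by CRT there is a unique solution modulo M = 8 · 7 · 5 = 280.
Solve pairwise, accumulating the modulus:
  Start with x ≡ 2 (mod 8).
  Combine with x ≡ 4 (mod 7): since gcd(8, 7) = 1, we get a unique residue mod 56.
    Write x = 2 + 8·t and substitute into x ≡ 4 (mod 7): 8·t ≡ 4 − 2 = 2 (mod 7).
    Reduce coefficients mod 7: 1·t ≡ 2 (mod 7).
    So t ≡ 2 (mod 7).
    Then x = 2 + 8·2 = 18, valid modulo lcm(8, 7) = 56: x ≡ 18 (mod 56).
  Combine with x ≡ 4 (mod 5): since gcd(56, 5) = 1, we get a unique residue mod 280.
    Write x = 18 + 56·t and substitute into x ≡ 4 (mod 5): 56·t ≡ 4 − 18 = -14 (mod 5).
    Reduce coefficients mod 5: 1·t ≡ 1 (mod 5).
    So t ≡ 1 (mod 5).
    Then x = 18 + 56·1 = 74, valid modulo lcm(56, 5) = 280: x ≡ 74 (mod 280).
Verify: 74 mod 8 = 2 ✓, 74 mod 7 = 4 ✓, 74 mod 5 = 4 ✓.

x ≡ 74 (mod 280).


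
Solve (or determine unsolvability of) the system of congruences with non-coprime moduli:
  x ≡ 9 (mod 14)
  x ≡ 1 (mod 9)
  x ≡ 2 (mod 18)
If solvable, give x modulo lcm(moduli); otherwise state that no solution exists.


Moduli 14, 9, 18 are not pairwise coprime, so CRT works modulo lcm(m_i) when all pairwise compatibility conditions hold.
Pairwise compatibility: gcd(m_i, m_j) must divide a_i - a_j for every pair.
Merge one congruence at a time:
  Start: x ≡ 9 (mod 14).
  Combine with x ≡ 1 (mod 9): gcd(14, 9) = 1; 1 - 9 = -8, which IS divisible by 1, so compatible.
    Write x = 9 + 14·t and substitute into x ≡ 1 (mod 9): 14·t ≡ 1 − 9 = -8 (mod 9).
    Reduce coefficients mod 9: 5·t ≡ 1 (mod 9).
    The inverse of 5 mod 9 is 2 (since 5·2 = 10 = 1·9 + 1), so t ≡ 2·1 = 2 ≡ 2 (mod 9).
    Then x = 9 + 14·2 = 37, valid modulo lcm(14, 9) = 126: x ≡ 37 (mod 126).
  Combine with x ≡ 2 (mod 18): gcd(126, 18) = 18, and 2 - 37 = -35 is NOT divisible by 18.
    ⇒ system is inconsistent (no integer solution).

No solution (the system is inconsistent).


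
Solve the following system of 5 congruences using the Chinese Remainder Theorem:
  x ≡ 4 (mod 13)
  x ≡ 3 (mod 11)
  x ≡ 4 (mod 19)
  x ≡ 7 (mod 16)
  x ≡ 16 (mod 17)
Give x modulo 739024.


Product of moduli M = 13 · 11 · 19 · 16 · 17 = 739024.
Merge one congruence at a time:
  Start: x ≡ 4 (mod 13).
  Combine with x ≡ 3 (mod 11); new modulus lcm = 143.
    Write x = 4 + 13·t and substitute into x ≡ 3 (mod 11): 13·t ≡ 3 − 4 = -1 (mod 11).
    Reduce coefficients mod 11: 2·t ≡ 10 (mod 11).
    The inverse of 2 mod 11 is 6 (since 2·6 = 12 = 1·11 + 1), so t ≡ 6·10 = 60 ≡ 5 (mod 11).
    Then x = 4 + 13·5 = 69, valid modulo lcm(13, 11) = 143: x ≡ 69 (mod 143).
  Combine with x ≡ 4 (mod 19); new modulus lcm = 2717.
    Write x = 69 + 143·t and substitute into x ≡ 4 (mod 19): 143·t ≡ 4 − 69 = -65 (mod 19).
    Reduce coefficients mod 19: 10·t ≡ 11 (mod 19).
    The inverse of 10 mod 19 is 2 (since 10·2 = 20 = 1·19 + 1), so t ≡ 2·11 = 22 ≡ 3 (mod 19).
    Then x = 69 + 143·3 = 498, valid modulo lcm(143, 19) = 2717: x ≡ 498 (mod 2717).
  Combine with x ≡ 7 (mod 16); new modulus lcm = 43472.
    Write x = 498 + 2717·t and substitute into x ≡ 7 (mod 16): 2717·t ≡ 7 − 498 = -491 (mod 16).
    Reduce coefficients mod 16: 13·t ≡ 5 (mod 16).
    The inverse of 13 mod 16 is 5 (since 13·5 = 65 = 4·16 + 1), so t ≡ 5·5 = 25 ≡ 9 (mod 16).
    Then x = 498 + 2717·9 = 24951, valid modulo lcm(2717, 16) = 43472: x ≡ 24951 (mod 43472).
  Combine with x ≡ 16 (mod 17); new modulus lcm = 739024.
    Write x = 24951 + 43472·t and substitute into x ≡ 16 (mod 17): 43472·t ≡ 16 − 24951 = -24935 (mod 17).
    Reduce coefficients mod 17: 3·t ≡ 4 (mod 17).
    The inverse of 3 mod 17 is 6 (since 3·6 = 18 = 1·17 + 1), so t ≡ 6·4 = 24 ≡ 7 (mod 17).
    Then x = 24951 + 43472·7 = 329255, valid modulo lcm(43472, 17) = 739024: x ≡ 329255 (mod 739024).
Verify against each original: 329255 mod 13 = 4, 329255 mod 11 = 3, 329255 mod 19 = 4, 329255 mod 16 = 7, 329255 mod 17 = 16.

x ≡ 329255 (mod 739024).


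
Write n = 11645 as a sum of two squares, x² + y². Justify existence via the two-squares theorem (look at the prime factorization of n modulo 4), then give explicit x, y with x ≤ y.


Step 1: Factor n = 11645 = 5 · 17 · 137.
Step 2: Check the mod-4 condition on each prime factor: 5 ≡ 1 (mod 4), exponent 1; 17 ≡ 1 (mod 4), exponent 1; 137 ≡ 1 (mod 4), exponent 1.
All primes ≡ 3 (mod 4) appear to even exponent (or don't appear), so by the two-squares theorem n IS expressible as a sum of two squares.
Step 3: Build a representation. Here n = 5 · 17 · 137 is a product of primes ≡ 1 (mod 4). Each prime p ≡ 1 (mod 4) is itself a sum of two squares; find a² by testing p − a² for a perfect square:
  5: 5 − 1² = 4 = 2² ⇒ 5 = 1² + 2².
  17: 17 − 1² = 16 = 4² ⇒ 17 = 1² + 4².
  137: 137 − 1² = 136, 137 − 2² = 133, 137 − 3² = 128, 137 − 4² = 121 = 11² ⇒ 137 = 4² + 11².
  Combine using the Brahmagupta–Fibonacci identity (a² + b²)(c² + d²) = (ac − bd)² + (ad + bc)² = (ac + bd)² + (ad − bc)²:
  5 · 17 = 85: from (1² + 2²)(1² + 4²), take (1·1 − 2·4, 1·4 + 2·1) = (1 − 8, 4 + 2) = (-7, 6); dropping signs (only squares matter) gives (7, 6); check 7² + 6² = 49 + 36 = 85 ✓.
  85 · 137 = 11645: from (7² + 6²)(4² + 11²), take (7·4 − 6·11, 7·11 + 6·4) = (28 − 66, 77 + 24) = (-38, 101); dropping signs (only squares matter) gives (38, 101); check 38² + 101² = 1444 + 10201 = 11645 ✓.
Step 4: Order so x ≤ y and verify: 38² + 101² = 1444 + 10201 = 11645 = n. ✓

n = 11645 = 38² + 101² (one valid representation with x ≤ y).


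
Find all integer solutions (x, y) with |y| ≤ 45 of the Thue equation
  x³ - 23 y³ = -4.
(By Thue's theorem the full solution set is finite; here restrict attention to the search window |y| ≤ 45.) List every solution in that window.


The equation is x³ - 23y³ = -4. For fixed y, x³ = 23·y³ − 4, so a solution requires the RHS to be a perfect cube.
Strategy: iterate y from -45 to 45, compute RHS = 23·y³ − 4, and check whether it is a (positive or negative) perfect cube.
Check small values of y:
  y = 0: RHS = -4 is not a perfect cube.
  y = 1: RHS = 19 is not a perfect cube.
  y = -1: RHS = -27 = (-3)³ ⇒ x = -3 works.
  y = 2: RHS = 180 is not a perfect cube.
  y = -2: RHS = -188 is not a perfect cube.
  y = 3: RHS = 617 is not a perfect cube.
  y = -3: RHS = -625 is not a perfect cube.
Continuing the search up to |y| = 45 finds no further solutions beyond those listed.
Collected solutions: (-3, -1).

Solutions (with |y| ≤ 45): (-3, -1).


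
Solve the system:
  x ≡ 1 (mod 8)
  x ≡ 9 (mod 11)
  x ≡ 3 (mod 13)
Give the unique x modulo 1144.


Moduli 8, 11, 13 are pairwise coprime; by CRT there is a unique solution modulo M = 8 · 11 · 13 = 1144.
Solve pairwise, accumulating the modulus:
  Start with x ≡ 1 (mod 8).
  Combine with x ≡ 9 (mod 11): since gcd(8, 11) = 1, we get a unique residue mod 88.
    Write x = 1 + 8·t and substitute into x ≡ 9 (mod 11): 8·t ≡ 9 − 1 = 8 (mod 11).
    The inverse of 8 mod 11 is 7 (since 8·7 = 56 = 5·11 + 1), so t ≡ 7·8 = 56 ≡ 1 (mod 11).
    Then x = 1 + 8·1 = 9, valid modulo lcm(8, 11) = 88: x ≡ 9 (mod 88).
  Combine with x ≡ 3 (mod 13): since gcd(88, 13) = 1, we get a unique residue mod 1144.
    Write x = 9 + 88·t and substitute into x ≡ 3 (mod 13): 88·t ≡ 3 − 9 = -6 (mod 13).
    Reduce coefficients mod 13: 10·t ≡ 7 (mod 13).
    The inverse of 10 mod 13 is 4 (since 10·4 = 40 = 3·13 + 1), so t ≡ 4·7 = 28 ≡ 2 (mod 13).
    Then x = 9 + 88·2 = 185, valid modulo lcm(88, 13) = 1144: x ≡ 185 (mod 1144).
Verify: 185 mod 8 = 1 ✓, 185 mod 11 = 9 ✓, 185 mod 13 = 3 ✓.

x ≡ 185 (mod 1144).
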